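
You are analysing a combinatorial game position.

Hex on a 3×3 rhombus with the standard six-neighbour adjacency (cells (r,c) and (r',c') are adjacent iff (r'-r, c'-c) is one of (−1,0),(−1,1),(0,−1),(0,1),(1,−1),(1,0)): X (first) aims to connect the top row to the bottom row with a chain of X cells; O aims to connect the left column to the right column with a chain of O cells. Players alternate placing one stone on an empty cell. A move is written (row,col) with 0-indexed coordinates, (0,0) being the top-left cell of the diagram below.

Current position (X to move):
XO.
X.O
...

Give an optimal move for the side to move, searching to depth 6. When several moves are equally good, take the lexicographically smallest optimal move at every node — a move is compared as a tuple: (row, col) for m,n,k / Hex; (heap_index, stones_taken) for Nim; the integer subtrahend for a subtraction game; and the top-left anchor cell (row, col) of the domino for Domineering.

p1 X@[XO./X.O/...]: (0,2)[XOX/X.O/...]-1 (1,1)[XO./XXO/...]+1* (2,0)[XO./X.O/X..]+1 (2,1)[XO./X.O/.X.]+1 (2,2)[XO./X.O/..X]-1
p2 O@[XO./XXO/...]: (0,2)[XOO/XXO/...]-1* (2,0)[XO./XXO/O..]-1 (2,1)[XO./XXO/.O.]-1 (2,2)[XO./XXO/..O]-1
p3 X@[XOO/XXO/...]: (2,0)[XOO/XXO/X..]+1* (2,1)[XOO/XXO/.X.]+1 (2,2)[XOO/XXO/..X]+1
p4 O@[XOO/XXO/X..] terminal -1; root [XO./X.O/...] d6

X's best at [XO./X.O/...]: (1,1)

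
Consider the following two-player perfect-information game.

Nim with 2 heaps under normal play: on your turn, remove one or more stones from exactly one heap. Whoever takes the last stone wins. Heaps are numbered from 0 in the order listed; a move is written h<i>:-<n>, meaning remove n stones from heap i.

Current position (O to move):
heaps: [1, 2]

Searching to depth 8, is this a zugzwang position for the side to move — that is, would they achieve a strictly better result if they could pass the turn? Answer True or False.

zugzwang((1,2), O) = False

[(1,2)] O move#1: h0:-1:-1/(0,2), h1:-1:+1/(1,1)*, h1:-2:-1/(1,0)
[(1,1)] X move#2: h0:-1:-1/(0,1)*, h1:-1:-1/(1,0)
[(0,1)] O move#3: h1:-1:+1/(0,0)*
[(0,0)] end (terminal -1, X#4); searched (1,2) to 8
pass branch (X moves first from the same position):
  | [(1,2)] X move#1: h0:-1:-1/(0,2), h1:-1:+1/(1,1)*, h1:-2:-1/(1,0)
  | [(1,1)] O move#2: h0:-1:-1/(0,1)*, h1:-1:-1/(1,0)
  | [(0,1)] X move#3: h1:-1:+1/(0,0)*
  | [(0,0)] end (terminal -1, O#4); searched (1,2) to 8
O moving scores +1; O passing scores -1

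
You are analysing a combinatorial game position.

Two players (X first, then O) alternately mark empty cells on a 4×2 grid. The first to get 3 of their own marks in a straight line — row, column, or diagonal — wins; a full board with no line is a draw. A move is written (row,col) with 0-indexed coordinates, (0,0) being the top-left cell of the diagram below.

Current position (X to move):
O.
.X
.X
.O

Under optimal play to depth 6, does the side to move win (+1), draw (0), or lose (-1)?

p1 X@[O./.X/.X/.O]: (0,1)[OX/.X/.X/.O]+1* (1,0)[O./XX/.X/.O]+0 (2,0)[O./.X/XX/.O]+0 (3,0)[O./.X/.X/XO]+0
p2 O@[OX/.X/.X/.O] terminal -1; root [O./.X/.X/.O] d6

value(O./.X/.X/.O, X) = +1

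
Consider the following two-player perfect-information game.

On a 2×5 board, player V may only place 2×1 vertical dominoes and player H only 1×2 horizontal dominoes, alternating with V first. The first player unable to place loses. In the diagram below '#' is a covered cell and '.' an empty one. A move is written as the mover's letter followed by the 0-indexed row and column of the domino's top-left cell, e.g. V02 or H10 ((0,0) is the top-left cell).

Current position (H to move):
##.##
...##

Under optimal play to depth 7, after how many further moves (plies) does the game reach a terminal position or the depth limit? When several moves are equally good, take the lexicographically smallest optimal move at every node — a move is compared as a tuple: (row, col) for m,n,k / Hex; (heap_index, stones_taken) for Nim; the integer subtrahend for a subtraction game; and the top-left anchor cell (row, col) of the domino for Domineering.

[##.##/...##] H move#1: H10:-1/##.##/##.##, H11:+1/##.##/.####*
[##.##/.####] end (terminal -1, V#2); searched ##.##/...## to 7

PV length from [##.##/...##]: 1 ply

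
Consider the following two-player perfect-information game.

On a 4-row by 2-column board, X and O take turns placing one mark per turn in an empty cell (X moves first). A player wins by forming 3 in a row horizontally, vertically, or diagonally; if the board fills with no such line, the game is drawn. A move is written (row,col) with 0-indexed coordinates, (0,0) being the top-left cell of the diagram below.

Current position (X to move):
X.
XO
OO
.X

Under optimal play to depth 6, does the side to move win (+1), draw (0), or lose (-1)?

value(X./XO/OO/.X, X) = 0

[X./XO/OO/.X] X move#1: (0,1):+0/XX/XO/OO/.X*, (3,0):-1/X./XO/OO/XX
[XX/XO/OO/.X] O move#2: (3,0):+0/XX/XO/OO/OX*
[XX/XO/OO/OX] end (terminal +0, X#3); searched X./XO/OO/.X to 6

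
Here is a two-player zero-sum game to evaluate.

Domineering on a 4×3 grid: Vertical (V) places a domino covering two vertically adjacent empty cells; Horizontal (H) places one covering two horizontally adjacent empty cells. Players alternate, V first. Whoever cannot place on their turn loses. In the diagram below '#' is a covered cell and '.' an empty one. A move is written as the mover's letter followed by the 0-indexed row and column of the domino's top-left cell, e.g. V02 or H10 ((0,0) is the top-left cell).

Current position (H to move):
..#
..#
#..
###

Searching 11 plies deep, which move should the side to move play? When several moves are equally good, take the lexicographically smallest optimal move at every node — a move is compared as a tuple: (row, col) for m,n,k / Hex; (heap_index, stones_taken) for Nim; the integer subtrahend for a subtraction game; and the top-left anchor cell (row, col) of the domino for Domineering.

p1 H@[..#/..#/#../###]: H00[###/..#/#../###]-1 H10[..#/###/#../###]+1* H21[..#/..#/###/###]-1
p2 V@[..#/###/#../###] terminal -1; root [..#/..#/#../###] d11

H's best at [..#/..#/#../###]: H10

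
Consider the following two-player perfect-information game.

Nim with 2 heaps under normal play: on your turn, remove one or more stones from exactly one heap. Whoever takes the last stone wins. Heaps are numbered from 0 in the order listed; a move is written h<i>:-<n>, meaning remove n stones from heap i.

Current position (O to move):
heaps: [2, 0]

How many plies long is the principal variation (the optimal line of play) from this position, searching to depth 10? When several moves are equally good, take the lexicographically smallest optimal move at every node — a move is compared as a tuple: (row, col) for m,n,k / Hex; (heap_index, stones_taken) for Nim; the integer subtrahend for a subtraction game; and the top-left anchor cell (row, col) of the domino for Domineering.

PV length from [(2,0)]: 1 ply

p1 O@[(2,0)]: h0:-1[(1,0)]-1 h0:-2[(0,0)]+1*
p2 X@[(0,0)] terminal -1; root [(2,0)] d10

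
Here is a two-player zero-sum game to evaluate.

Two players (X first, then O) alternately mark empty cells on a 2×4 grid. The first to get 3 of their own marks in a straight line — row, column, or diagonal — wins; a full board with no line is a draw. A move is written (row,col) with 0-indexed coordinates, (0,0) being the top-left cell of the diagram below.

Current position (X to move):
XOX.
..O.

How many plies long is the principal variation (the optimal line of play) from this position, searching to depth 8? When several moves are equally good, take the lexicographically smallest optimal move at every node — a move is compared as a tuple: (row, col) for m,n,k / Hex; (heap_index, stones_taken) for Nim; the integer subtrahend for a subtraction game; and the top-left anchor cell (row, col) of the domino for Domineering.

ply 1, X at XOX./..O. | (0,3)=-1→XOXX/..O.; (1,0)=+0→XOX./X.O.*; (1,1)=+0→XOX./.XO.; (1,3)=+0→XOX./..OX
ply 2, O at XOX./X.O. | (0,3)=+0→XOXO/X.O.*; (1,1)=+0→XOX./XOO.; (1,3)=+0→XOX./X.OO
ply 3, X at XOXO/X.O. | (1,1)=+0→XOXO/XXO.*; (1,3)=+0→XOXO/X.OX
ply 4, O at XOXO/XXO. | (1,3)=+0→XOXO/XXOO*
ply 5: XOXO/XXOO is terminal +0 (X); from XOX./..O. depth 8

PV length from [XOX./..O.]: 4 plies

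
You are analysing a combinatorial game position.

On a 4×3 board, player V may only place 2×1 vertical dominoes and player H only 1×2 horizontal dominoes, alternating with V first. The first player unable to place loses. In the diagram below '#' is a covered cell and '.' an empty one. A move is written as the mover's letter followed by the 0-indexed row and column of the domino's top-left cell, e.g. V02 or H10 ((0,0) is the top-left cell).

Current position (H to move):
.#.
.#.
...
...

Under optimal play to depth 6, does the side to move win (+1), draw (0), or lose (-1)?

ply 1, H at .#./.#./.../... | H20=-1→.#./.#./##./...*; H21=-1→.#./.#./.##/...; H30=-1→.#./.#./.../##.; H31=-1→.#./.#./.../.##
ply 2, V at .#./.#./##./... | V00=+1→##./##./##./...*; V02=+1→.##/.##/##./...; V12=+1→.#./.##/###/...; V22=+1→.#./.#./###/..#
ply 3, H at ##./##./##./... | H30=-1→##./##./##./##.*; H31=-1→##./##./##./.##
ply 4, V at ##./##./##./##. | V02=+1→###/###/##./##.*; V12=+1→##./###/###/##.; V22=+1→##./##./###/###
ply 5: ###/###/##./##. is terminal -1 (H); from .#./.#./.../... depth 6

value(.#./.#./.../..., H) = -1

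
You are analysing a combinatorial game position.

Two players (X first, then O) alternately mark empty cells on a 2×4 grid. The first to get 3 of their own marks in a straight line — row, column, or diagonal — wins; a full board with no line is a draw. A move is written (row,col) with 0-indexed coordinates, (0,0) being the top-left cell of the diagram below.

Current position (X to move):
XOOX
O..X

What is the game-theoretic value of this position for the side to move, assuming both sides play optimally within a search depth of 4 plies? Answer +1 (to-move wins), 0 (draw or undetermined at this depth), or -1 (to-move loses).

[XOOX/O..X] X move#1: (1,1):+0/XOOX/OX.X*, (1,2):+0/XOOX/O.XX
[XOOX/OX.X] O move#2: (1,2):+0/XOOX/OXOX*
[XOOX/OXOX] end (terminal +0, X#3); searched XOOX/O..X to 4

value(XOOX/O..X, X) = 0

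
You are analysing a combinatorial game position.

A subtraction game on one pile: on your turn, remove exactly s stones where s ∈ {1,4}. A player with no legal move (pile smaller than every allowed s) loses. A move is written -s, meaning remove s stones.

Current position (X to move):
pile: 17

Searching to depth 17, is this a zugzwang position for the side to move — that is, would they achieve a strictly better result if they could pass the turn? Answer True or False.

zugzwang(17, X) = True

[17] X move#1: -1:-1/16*, -4:-1/13
[16] O move#2: -1:+1/15*, -4:+1/12
[15] X move#3: -1:-1/14*, -4:-1/11
[14] O move#4: -1:-1/13, -4:+1/10*
[10] X move#5: -1:-1/9*, -4:-1/6
[9] O move#6: -1:-1/8, -4:+1/5*
[5] X move#7: -1:-1/4*, -4:-1/1
[4] O move#8: -1:-1/3, -4:+1/0*
[0] end (terminal -1, X#9); searched 17 to 17
pass branch (O moves first from the same position):
  | [17] O move#1: -1:-1/16*, -4:-1/13
  | [16] X move#2: -1:+1/15*, -4:+1/12
  | [15] O move#3: -1:-1/14*, -4:-1/11
  | [14] X move#4: -1:-1/13, -4:+1/10*
  | [10] O move#5: -1:-1/9*, -4:-1/6
  | [9] X move#6: -1:-1/8, -4:+1/5*
  | [5] O move#7: -1:-1/4*, -4:-1/1
  | [4] X move#8: -1:-1/3, -4:+1/0*
  | [0] end (terminal -1, O#9); searched 17 to 17
X moving scores -1; X passing scores +1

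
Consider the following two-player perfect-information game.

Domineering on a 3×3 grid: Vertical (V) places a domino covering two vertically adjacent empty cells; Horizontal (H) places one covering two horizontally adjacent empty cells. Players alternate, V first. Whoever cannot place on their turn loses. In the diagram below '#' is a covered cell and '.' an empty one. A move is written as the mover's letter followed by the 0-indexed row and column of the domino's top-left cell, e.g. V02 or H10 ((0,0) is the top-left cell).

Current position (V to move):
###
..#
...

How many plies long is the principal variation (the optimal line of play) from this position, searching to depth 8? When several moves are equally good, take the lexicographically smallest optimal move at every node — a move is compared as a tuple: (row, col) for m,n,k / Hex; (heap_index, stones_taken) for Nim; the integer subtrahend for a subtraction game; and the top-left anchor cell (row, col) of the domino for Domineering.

PV length from [###/..#/...]: 1 ply

ply 1, V at ###/..#/... | V10=-1→###/#.#/#..; V11=+1→###/.##/.#.*
ply 2: ###/.##/.#. is terminal -1 (H); from ###/..#/... depth 8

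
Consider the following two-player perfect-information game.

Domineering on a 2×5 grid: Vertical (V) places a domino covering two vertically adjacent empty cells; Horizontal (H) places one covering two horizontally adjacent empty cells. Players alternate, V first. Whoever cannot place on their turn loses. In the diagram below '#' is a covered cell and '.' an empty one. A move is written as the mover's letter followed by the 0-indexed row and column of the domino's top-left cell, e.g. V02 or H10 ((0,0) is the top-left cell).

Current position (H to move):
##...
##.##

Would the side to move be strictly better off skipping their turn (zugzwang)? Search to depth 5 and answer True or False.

[##.../##.##] H move#1: H02:+1/####./##.##*, H03:-1/##.##/##.##
[####./##.##] end (terminal -1, V#2); searched ##.../##.## to 5
pass branch (V moves first from the same position):
  | [##.../##.##] V move#1: V02:-1/###../#####*
  | [###../#####] H move#2: H03:+1/#####/#####*
  | [#####/#####] end (terminal -1, V#3); searched ##.../##.## to 5
H moving scores +1; H passing scores +1

zugzwang(##.../##.##, H) = False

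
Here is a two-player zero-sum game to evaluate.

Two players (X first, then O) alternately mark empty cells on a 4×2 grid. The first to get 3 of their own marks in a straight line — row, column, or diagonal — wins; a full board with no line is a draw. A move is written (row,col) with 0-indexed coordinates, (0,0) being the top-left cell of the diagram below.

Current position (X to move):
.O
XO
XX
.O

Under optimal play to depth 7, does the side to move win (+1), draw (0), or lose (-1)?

ply 1, X at .O/XO/XX/.O | (0,0)=+1→XO/XO/XX/.O*; (3,0)=+1→.O/XO/XX/XO
ply 2: XO/XO/XX/.O is terminal -1 (O); from .O/XO/XX/.O depth 7

value(.O/XO/XX/.O, X) = +1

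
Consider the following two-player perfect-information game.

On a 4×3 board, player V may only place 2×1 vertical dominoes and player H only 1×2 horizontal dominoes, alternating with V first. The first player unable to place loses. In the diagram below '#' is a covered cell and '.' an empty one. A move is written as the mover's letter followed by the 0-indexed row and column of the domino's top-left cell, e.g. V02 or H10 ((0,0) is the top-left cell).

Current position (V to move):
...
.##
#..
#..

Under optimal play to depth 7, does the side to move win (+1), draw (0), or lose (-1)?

value(.../.##/#../#.., V) = +1

ply 1, V at .../.##/#../#.. | V00=-1→#../###/#../#..; V21=+1→.../.##/##./##.*; V22=+1→.../.##/#.#/#.#
ply 2, H at .../.##/##./##. | H00=-1→##./.##/##./##.*; H01=-1→.##/.##/##./##.
ply 3, V at ##./.##/##./##. | V22=+1→##./.##/###/###*
ply 4: ##./.##/###/### is terminal -1 (H); from .../.##/#../#.. depth 7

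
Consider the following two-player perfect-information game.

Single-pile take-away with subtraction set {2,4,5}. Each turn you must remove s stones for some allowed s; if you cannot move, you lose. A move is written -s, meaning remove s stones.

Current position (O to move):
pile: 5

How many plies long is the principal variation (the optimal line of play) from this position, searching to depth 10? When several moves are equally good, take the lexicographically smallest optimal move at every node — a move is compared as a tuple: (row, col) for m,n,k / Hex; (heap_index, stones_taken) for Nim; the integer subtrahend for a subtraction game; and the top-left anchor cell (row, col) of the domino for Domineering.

PV length from [5]: 1 ply

[5] O move#1: -2:-1/3, -4:+1/1*, -5:+1/0
[1] end (terminal -1, X#2); searched 5 to 10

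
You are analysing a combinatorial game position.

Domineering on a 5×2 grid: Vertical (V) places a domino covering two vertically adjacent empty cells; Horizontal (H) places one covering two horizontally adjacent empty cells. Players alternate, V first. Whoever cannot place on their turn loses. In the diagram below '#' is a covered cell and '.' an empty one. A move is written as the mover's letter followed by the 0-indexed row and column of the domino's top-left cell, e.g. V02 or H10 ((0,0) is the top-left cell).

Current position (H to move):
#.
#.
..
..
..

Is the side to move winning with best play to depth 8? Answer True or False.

H winning at [#./#./../../..]: True

p1 H@[#./#./../../..]: H20[#./#./##/../..]-1 H30[#./#./../##/..]+1* H40[#./#./../../##]-1
p2 V@[#./#./../##/..]: V01[##/##/../##/..]-1* V11[#./##/.#/##/..]-1
p3 H@[##/##/../##/..]: H20[##/##/##/##/..]+1* H40[##/##/../##/##]+1
p4 V@[##/##/##/##/..] terminal -1; root [#./#./../../..] d8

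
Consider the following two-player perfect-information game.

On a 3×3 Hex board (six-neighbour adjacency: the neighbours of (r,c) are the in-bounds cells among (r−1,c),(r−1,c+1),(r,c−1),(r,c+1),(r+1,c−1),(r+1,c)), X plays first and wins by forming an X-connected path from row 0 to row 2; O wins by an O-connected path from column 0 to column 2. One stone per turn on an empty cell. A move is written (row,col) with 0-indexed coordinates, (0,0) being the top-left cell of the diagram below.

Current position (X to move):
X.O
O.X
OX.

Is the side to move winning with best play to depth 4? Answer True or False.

X winning at [X.O/O.X/OX.]: False

ply 1, X at X.O/O.X/OX. | (0,1)=-1→XXO/O.X/OX.*; (1,1)=-1→X.O/OXX/OX.; (2,2)=-1→X.O/O.X/OXX
ply 2, O at XXO/O.X/OX. | (1,1)=+1→XXO/OOX/OX.*; (2,2)=-1→XXO/O.X/OXO
ply 3: XXO/OOX/OX. is terminal -1 (X); from X.O/O.X/OX. depth 4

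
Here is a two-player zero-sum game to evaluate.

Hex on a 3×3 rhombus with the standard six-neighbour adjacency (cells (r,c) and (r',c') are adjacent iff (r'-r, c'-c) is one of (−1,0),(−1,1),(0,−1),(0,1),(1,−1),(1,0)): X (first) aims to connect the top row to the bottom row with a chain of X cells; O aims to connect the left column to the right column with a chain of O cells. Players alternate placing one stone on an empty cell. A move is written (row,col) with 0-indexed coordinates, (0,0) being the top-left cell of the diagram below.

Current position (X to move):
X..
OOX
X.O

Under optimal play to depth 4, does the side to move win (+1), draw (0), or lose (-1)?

value(X../OOX/X.O, X) = -1

ply 1, X at X../OOX/X.O | (0,1)=-1→XX./OOX/X.O*; (0,2)=-1→X.X/OOX/X.O; (2,1)=-1→X../OOX/XXO
ply 2, O at XX./OOX/X.O | (0,2)=+1→XXO/OOX/X.O*; (2,1)=+1→XX./OOX/XOO
ply 3: XXO/OOX/X.O is terminal -1 (X); from X../OOX/X.O depth 4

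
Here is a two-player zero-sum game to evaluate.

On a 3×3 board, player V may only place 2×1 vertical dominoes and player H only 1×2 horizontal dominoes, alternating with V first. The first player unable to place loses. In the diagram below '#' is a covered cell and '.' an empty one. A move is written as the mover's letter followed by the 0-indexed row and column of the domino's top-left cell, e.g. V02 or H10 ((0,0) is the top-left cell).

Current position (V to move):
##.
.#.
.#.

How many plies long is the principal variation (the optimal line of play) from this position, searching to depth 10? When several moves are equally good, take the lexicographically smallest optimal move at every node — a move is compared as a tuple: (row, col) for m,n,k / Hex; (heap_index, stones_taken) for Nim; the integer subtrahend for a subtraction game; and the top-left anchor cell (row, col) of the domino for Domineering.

[##./.#./.#.] V move#1: V02:+1/###/.##/.#.*, V10:+1/##./##./##., V12:+1/##./.##/.##
[###/.##/.#.] end (terminal -1, H#2); searched ##./.#./.#. to 10

PV length from [##./.#./.#.]: 1 ply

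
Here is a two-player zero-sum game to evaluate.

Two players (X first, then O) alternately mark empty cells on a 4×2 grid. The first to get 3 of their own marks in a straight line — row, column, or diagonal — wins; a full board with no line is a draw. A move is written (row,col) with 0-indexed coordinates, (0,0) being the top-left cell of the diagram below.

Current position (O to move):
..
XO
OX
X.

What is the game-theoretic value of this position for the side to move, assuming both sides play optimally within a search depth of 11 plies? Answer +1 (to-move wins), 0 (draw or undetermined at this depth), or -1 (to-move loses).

value(../XO/OX/X., O) = 0

ply 1, O at ../XO/OX/X. | (0,0)=+0→O./XO/OX/X.*; (0,1)=+0→.O/XO/OX/X.; (3,1)=+0→../XO/OX/XO
ply 2, X at O./XO/OX/X. | (0,1)=+0→OX/XO/OX/X.*; (3,1)=+0→O./XO/OX/XX
ply 3, O at OX/XO/OX/X. | (3,1)=+0→OX/XO/OX/XO*
ply 4: OX/XO/OX/XO is terminal +0 (X); from ../XO/OX/X. depth 11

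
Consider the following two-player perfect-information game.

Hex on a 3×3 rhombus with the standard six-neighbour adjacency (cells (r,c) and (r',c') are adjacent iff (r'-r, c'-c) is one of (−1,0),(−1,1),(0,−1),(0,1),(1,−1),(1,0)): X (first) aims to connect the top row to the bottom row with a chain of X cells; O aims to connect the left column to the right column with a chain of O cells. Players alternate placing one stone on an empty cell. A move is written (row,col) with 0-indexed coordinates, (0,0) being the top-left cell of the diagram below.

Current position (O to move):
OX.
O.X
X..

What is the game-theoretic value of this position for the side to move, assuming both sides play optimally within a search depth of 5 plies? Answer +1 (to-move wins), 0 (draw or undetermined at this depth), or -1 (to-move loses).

value(OX./O.X/X.., O) = -1

ply 1, O at OX./O.X/X.. | (0,2)=-1→OXO/O.X/X..*; (1,1)=-1→OX./OOX/X..; (2,1)=-1→OX./O.X/XO.; (2,2)=-1→OX./O.X/X.O
ply 2, X at OXO/O.X/X.. | (1,1)=+1→OXO/OXX/X..*; (2,1)=-1→OXO/O.X/XX.; (2,2)=-1→OXO/O.X/X.X
ply 3: OXO/OXX/X.. is terminal -1 (O); from OX./O.X/X.. depth 5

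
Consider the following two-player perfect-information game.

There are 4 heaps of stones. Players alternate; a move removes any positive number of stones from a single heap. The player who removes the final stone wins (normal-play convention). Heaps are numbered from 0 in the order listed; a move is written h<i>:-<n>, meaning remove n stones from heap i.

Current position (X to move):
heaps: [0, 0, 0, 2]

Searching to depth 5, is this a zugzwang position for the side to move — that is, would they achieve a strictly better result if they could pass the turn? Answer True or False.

zugzwang((0,0,0,2), X) = False

ply 1, X at (0,0,0,2) | h3:-1=-1→(0,0,0,1); h3:-2=+1→(0,0,0,0)*
ply 2: (0,0,0,0) is terminal -1 (O); from (0,0,0,2) depth 5
if X skipped the turn, O would face:
~ ply 1, O at (0,0,0,2) | h3:-1=-1→(0,0,0,1); h3:-2=+1→(0,0,0,0)*
~ ply 2: (0,0,0,0) is terminal -1 (X); from (0,0,0,2) depth 5
compare (X): move=+1 vs pass=-1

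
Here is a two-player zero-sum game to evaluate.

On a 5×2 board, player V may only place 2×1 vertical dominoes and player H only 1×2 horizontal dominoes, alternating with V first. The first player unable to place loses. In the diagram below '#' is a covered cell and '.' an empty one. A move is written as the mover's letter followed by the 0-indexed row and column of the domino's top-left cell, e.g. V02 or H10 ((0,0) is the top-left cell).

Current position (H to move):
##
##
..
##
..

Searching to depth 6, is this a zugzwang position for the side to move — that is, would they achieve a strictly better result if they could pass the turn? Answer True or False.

zugzwang(##/##/../##/.., H) = False

ply 1, H at ##/##/../##/.. | H20=+1→##/##/##/##/..*; H40=+1→##/##/../##/##
ply 2: ##/##/##/##/.. is terminal -1 (V); from ##/##/../##/.. depth 6
suppose H passes — search the same position with V to move:
pass> ply 1: ##/##/../##/.. is terminal -1 (V); from ##/##/../##/.. depth 6
for H: play +1, pass +1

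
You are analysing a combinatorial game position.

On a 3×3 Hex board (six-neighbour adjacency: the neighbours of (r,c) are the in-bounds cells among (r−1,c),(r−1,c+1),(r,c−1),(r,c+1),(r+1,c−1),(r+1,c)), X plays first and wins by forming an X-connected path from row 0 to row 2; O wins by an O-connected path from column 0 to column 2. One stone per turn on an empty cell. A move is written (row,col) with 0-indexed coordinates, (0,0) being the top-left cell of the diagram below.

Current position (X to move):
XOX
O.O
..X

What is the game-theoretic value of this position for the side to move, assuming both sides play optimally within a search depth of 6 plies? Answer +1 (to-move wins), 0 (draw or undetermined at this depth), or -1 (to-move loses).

ply 1, X at XOX/O.O/..X | (1,1)=+1→XOX/OXO/..X*; (2,0)=-1→XOX/O.O/X.X; (2,1)=-1→XOX/O.O/.XX
ply 2, O at XOX/OXO/..X | (2,0)=-1→XOX/OXO/O.X*; (2,1)=-1→XOX/OXO/.OX
ply 3, X at XOX/OXO/O.X | (2,1)=+1→XOX/OXO/OXX*
ply 4: XOX/OXO/OXX is terminal -1 (O); from XOX/O.O/..X depth 6

value(XOX/O.O/..X, X) = +1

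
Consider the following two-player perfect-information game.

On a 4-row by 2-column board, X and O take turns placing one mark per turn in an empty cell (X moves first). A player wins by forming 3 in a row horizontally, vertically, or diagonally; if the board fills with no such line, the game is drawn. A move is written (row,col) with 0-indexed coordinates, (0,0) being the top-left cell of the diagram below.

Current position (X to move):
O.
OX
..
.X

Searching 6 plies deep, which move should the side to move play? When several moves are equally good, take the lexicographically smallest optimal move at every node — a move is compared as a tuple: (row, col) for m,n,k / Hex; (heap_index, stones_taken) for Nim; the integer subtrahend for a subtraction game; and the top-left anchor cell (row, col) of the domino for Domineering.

X's best at [O./OX/../.X]: (2,1)

ply 1, X at O./OX/../.X | (0,1)=-1→OX/OX/../.X; (2,0)=+0→O./OX/X./.X; (2,1)=+1→O./OX/.X/.X*; (3,0)=-1→O./OX/../XX
ply 2: O./OX/.X/.X is terminal -1 (O); from O./OX/../.X depth 6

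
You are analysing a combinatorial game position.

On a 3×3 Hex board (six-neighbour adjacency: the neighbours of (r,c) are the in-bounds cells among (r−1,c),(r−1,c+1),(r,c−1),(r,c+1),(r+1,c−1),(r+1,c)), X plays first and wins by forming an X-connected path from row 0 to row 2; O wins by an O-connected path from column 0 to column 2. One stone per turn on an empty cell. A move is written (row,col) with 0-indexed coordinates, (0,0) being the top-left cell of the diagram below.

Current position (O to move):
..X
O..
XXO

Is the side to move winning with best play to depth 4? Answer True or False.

[..X/O../XXO] O move#1: (0,0):-1/O.X/O../XXO*, (0,1):-1/.OX/O../XXO, (1,1):-1/..X/OO./XXO, (1,2):-1/..X/O.O/XXO
[O.X/O../XXO] X move#2: (0,1):+1/OXX/O../XXO*, (1,1):+1/O.X/OX./XXO, (1,2):+1/O.X/O.X/XXO
[OXX/O../XXO] O move#3: (1,1):-1/OXX/OO./XXO*, (1,2):-1/OXX/O.O/XXO
[OXX/OO./XXO] X move#4: (1,2):+1/OXX/OOX/XXO*
[OXX/OOX/XXO] end (terminal -1, O#5); searched ..X/O../XXO to 4

O winning at [..X/O../XXO]: False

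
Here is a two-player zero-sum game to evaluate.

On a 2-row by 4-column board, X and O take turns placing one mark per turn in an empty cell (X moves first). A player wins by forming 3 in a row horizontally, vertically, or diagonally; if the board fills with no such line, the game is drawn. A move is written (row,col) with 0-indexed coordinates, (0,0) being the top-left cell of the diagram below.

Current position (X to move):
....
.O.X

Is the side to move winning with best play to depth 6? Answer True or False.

X winning at [..../.O.X]: False

ply 1, X at ..../.O.X | (0,0)=+0→X.../.O.X*; (0,1)=+0→.X../.O.X; (0,2)=+0→..X./.O.X; (0,3)=+0→...X/.O.X; (1,0)=+0→..../XO.X; (1,2)=+0→..../.OXX
ply 2, O at X.../.O.X | (0,1)=+0→XO../.O.X*; (0,2)=+0→X.O./.O.X; (0,3)=+0→X..O/.O.X; (1,0)=+0→X.../OO.X; (1,2)=+0→X.../.OOX
ply 3, X at XO../.O.X | (0,2)=+0→XOX./.O.X*; (0,3)=+0→XO.X/.O.X; (1,0)=+0→XO../XO.X; (1,2)=+0→XO../.OXX
ply 4, O at XOX./.O.X | (0,3)=+0→XOXO/.O.X*; (1,0)=+0→XOX./OO.X; (1,2)=+0→XOX./.OOX
ply 5, X at XOXO/.O.X | (1,0)=+0→XOXO/XO.X*; (1,2)=+0→XOXO/.OXX
ply 6, O at XOXO/XO.X | (1,2)=+0→XOXO/XOOX*
ply 7: XOXO/XOOX is terminal +0 (X); from ..../.O.X depth 6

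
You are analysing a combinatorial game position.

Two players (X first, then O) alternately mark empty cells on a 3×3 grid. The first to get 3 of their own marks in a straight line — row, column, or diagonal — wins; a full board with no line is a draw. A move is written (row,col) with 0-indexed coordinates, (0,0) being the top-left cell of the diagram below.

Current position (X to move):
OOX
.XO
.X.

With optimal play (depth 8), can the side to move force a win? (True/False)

ply 1, X at OOX/.XO/.X. | (1,0)=+0→OOX/XXO/.X.; (2,0)=+1→OOX/.XO/XX.*; (2,2)=+0→OOX/.XO/.XX
ply 2: OOX/.XO/XX. is terminal -1 (O); from OOX/.XO/.X. depth 8

X winning at [OOX/.XO/.X.]: True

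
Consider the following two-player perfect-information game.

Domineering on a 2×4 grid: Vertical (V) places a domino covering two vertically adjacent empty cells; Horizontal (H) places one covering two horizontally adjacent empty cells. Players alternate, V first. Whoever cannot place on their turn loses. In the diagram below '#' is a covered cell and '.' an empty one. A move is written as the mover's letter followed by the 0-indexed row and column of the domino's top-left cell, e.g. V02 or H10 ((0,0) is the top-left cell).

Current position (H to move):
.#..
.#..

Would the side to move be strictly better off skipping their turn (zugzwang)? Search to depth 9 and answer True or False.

ply 1, H at .#../.#.. | H02=+1→.###/.#..*; H12=+1→.#../.###
ply 2, V at .###/.#.. | V00=-1→####/##..*
ply 3, H at ####/##.. | H12=+1→####/####*
ply 4: ####/#### is terminal -1 (V); from .#../.#.. depth 9
suppose H passes — search the same position with V to move:
pass> ply 1, V at .#../.#.. | V00=-1→##../##..; V02=+1→.##./.##.*; V03=+1→.#.#/.#.#
pass> ply 2: .##./.##. is terminal -1 (H); from .#../.#.. depth 9
for H: play +1, pass -1

zugzwang(.#../.#.., H) = False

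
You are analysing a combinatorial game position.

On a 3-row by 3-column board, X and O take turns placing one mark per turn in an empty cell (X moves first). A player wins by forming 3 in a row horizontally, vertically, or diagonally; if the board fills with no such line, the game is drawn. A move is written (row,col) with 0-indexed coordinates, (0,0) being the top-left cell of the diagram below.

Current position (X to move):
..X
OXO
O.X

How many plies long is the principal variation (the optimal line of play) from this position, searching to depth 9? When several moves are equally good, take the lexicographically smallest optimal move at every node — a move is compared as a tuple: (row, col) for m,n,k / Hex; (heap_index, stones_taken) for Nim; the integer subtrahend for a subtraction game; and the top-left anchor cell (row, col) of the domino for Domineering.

ply 1, X at ..X/OXO/O.X | (0,0)=+1→X.X/OXO/O.X*; (0,1)=-1→.XX/OXO/O.X; (2,1)=-1→..X/OXO/OXX
ply 2: X.X/OXO/O.X is terminal -1 (O); from ..X/OXO/O.X depth 9

PV length from [..X/OXO/O.X]: 1 ply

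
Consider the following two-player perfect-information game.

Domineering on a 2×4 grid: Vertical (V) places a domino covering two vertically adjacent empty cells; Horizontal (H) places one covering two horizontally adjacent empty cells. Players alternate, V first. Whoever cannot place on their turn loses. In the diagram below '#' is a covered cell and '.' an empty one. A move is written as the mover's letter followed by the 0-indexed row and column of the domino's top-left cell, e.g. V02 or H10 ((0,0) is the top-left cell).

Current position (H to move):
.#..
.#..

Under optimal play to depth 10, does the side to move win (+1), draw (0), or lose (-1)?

ply 1, H at .#../.#.. | H02=+1→.###/.#..*; H12=+1→.#../.###
ply 2, V at .###/.#.. | V00=-1→####/##..*
ply 3, H at ####/##.. | H12=+1→####/####*
ply 4: ####/#### is terminal -1 (V); from .#../.#.. depth 10

value(.#../.#.., H) = +1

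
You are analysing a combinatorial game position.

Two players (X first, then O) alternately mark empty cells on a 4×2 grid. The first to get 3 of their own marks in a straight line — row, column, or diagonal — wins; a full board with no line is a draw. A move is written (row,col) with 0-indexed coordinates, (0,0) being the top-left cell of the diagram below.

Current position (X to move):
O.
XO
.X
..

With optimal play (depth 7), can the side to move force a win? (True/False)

X winning at [O./XO/.X/..]: False

ply 1, X at O./XO/.X/.. | (0,1)=+0→OX/XO/.X/..*; (2,0)=+0→O./XO/XX/..; (3,0)=+0→O./XO/.X/X.; (3,1)=+0→O./XO/.X/.X
ply 2, O at OX/XO/.X/.. | (2,0)=+0→OX/XO/OX/..*; (3,0)=+0→OX/XO/.X/O.; (3,1)=+0→OX/XO/.X/.O
ply 3, X at OX/XO/OX/.. | (3,0)=+0→OX/XO/OX/X.*; (3,1)=+0→OX/XO/OX/.X
ply 4, O at OX/XO/OX/X. | (3,1)=+0→OX/XO/OX/XO*
ply 5: OX/XO/OX/XO is terminal +0 (X); from O./XO/.X/.. depth 7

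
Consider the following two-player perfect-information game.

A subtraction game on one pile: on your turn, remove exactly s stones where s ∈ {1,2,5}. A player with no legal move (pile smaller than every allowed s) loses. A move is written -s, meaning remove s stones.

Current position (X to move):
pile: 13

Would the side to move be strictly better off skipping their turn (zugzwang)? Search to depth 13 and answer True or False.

p1 X@[13]: -1[12]+1* -2[11]-1 -5[8]-1
p2 O@[12]: -1[11]-1* -2[10]-1 -5[7]-1
p3 X@[11]: -1[10]-1 -2[9]+1* -5[6]+1
p4 O@[9]: -1[8]-1* -2[7]-1 -5[4]-1
p5 X@[8]: -1[7]-1 -2[6]+1* -5[3]+1
p6 O@[6]: -1[5]-1* -2[4]-1 -5[1]-1
p7 X@[5]: -1[4]-1 -2[3]+1* -5[0]+1
p8 O@[3]: -1[2]-1* -2[1]-1
p9 X@[2]: -1[1]-1 -2[0]+1*
p10 O@[0] terminal -1; root [13] d13
if X skipped the turn, O would face:
~ p1 O@[13]: -1[12]+1* -2[11]-1 -5[8]-1
~ p2 X@[12]: -1[11]-1* -2[10]-1 -5[7]-1
~ p3 O@[11]: -1[10]-1 -2[9]+1* -5[6]+1
~ p4 X@[9]: -1[8]-1* -2[7]-1 -5[4]-1
~ p5 O@[8]: -1[7]-1 -2[6]+1* -5[3]+1
~ p6 X@[6]: -1[5]-1* -2[4]-1 -5[1]-1
~ p7 O@[5]: -1[4]-1 -2[3]+1* -5[0]+1
~ p8 X@[3]: -1[2]-1* -2[1]-1
~ p9 O@[2]: -1[1]-1 -2[0]+1*
~ p10 X@[0] terminal -1; root [13] d13
compare (X): move=+1 vs pass=-1

zugzwang(13, X) = False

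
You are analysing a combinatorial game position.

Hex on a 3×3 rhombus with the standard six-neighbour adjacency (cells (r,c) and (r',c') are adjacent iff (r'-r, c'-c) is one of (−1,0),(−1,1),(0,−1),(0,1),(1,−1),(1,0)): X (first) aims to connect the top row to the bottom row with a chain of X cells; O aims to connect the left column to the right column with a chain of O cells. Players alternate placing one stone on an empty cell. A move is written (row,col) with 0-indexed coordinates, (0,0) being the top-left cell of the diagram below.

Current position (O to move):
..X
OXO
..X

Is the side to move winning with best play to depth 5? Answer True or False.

ply 1, O at ..X/OXO/..X | (0,0)=-1→O.X/OXO/..X*; (0,1)=-1→.OX/OXO/..X; (2,0)=-1→..X/OXO/O.X; (2,1)=-1→..X/OXO/.OX
ply 2, X at O.X/OXO/..X | (0,1)=+1→OXX/OXO/..X*; (2,0)=+1→O.X/OXO/X.X; (2,1)=+1→O.X/OXO/.XX
ply 3, O at OXX/OXO/..X | (2,0)=-1→OXX/OXO/O.X*; (2,1)=-1→OXX/OXO/.OX
ply 4, X at OXX/OXO/O.X | (2,1)=+1→OXX/OXO/OXX*
ply 5: OXX/OXO/OXX is terminal -1 (O); from ..X/OXO/..X depth 5

O winning at [..X/OXO/..X]: False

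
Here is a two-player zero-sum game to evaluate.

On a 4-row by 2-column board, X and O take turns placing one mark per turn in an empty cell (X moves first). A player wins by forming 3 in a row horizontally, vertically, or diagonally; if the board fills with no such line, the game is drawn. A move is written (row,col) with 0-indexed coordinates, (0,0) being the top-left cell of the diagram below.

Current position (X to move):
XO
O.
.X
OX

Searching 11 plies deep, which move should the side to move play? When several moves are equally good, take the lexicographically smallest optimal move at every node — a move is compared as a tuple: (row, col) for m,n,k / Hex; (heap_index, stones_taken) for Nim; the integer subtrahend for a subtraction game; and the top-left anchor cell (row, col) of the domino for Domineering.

p1 X@[XO/O./.X/OX]: (1,1)[XO/OX/.X/OX]+1* (2,0)[XO/O./XX/OX]+0
p2 O@[XO/OX/.X/OX] terminal -1; root [XO/O./.X/OX] d11

X's best at [XO/O./.X/OX]: (1,1)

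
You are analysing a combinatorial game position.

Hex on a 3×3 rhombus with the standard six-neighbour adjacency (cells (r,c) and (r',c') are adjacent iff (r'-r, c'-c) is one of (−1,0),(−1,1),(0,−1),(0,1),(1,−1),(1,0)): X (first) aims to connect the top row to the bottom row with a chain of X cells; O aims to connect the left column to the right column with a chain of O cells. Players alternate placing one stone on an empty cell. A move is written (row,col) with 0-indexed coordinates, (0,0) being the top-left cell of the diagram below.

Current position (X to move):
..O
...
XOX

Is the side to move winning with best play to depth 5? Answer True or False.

X winning at [..O/.../XOX]: True

p1 X@[..O/.../XOX]: (0,0)[X.O/.../XOX]-1 (0,1)[.XO/.../XOX]+1* (1,0)[..O/X../XOX]+1 (1,1)[..O/.X./XOX]-1 (1,2)[..O/..X/XOX]-1
p2 O@[.XO/.../XOX]: (0,0)[OXO/.../XOX]-1* (1,0)[.XO/O../XOX]-1 (1,1)[.XO/.O./XOX]-1 (1,2)[.XO/..O/XOX]-1
p3 X@[OXO/.../XOX]: (1,0)[OXO/X../XOX]+1* (1,1)[OXO/.X./XOX]+1 (1,2)[OXO/..X/XOX]+1
p4 O@[OXO/X../XOX] terminal -1; root [..O/.../XOX] d5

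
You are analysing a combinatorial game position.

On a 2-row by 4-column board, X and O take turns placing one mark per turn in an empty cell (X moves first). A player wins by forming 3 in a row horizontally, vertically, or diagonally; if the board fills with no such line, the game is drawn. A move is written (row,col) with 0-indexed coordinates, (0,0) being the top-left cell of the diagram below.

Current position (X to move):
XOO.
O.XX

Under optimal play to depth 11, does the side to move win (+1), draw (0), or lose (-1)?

ply 1, X at XOO./O.XX | (0,3)=+0→XOOX/O.XX; (1,1)=+1→XOO./OXXX*
ply 2: XOO./OXXX is terminal -1 (O); from XOO./O.XX depth 11

value(XOO./O.XX, X) = +1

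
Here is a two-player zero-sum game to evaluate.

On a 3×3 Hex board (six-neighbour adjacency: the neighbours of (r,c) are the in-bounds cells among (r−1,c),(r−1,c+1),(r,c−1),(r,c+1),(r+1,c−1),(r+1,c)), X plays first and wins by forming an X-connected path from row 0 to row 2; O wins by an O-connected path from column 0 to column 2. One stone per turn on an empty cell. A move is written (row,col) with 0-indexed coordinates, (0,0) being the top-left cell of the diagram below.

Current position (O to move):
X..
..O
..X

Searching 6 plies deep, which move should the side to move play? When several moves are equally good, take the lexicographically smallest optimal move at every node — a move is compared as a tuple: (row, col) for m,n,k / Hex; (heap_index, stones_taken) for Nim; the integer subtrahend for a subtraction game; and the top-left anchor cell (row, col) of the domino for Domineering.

[X../..O/..X] O move#1: (0,1):-1/XO./..O/..X, (0,2):-1/X.O/..O/..X, (1,0):-1/X../O.O/..X, (1,1):+1/X../.OO/..X*, (2,0):+1/X../..O/O.X, (2,1):-1/X../..O/.OX
[X../.OO/..X] X move#2: (0,1):-1/XX./.OO/..X*, (0,2):-1/X.X/.OO/..X, (1,0):-1/X../XOO/..X, (2,0):-1/X../.OO/X.X, (2,1):-1/X../.OO/.XX
[XX./.OO/..X] O move#3: (0,2):+1/XXO/.OO/..X*, (1,0):+1/XX./OOO/..X, (2,0):+1/XX./.OO/O.X, (2,1):+1/XX./.OO/.OX
[XXO/.OO/..X] X move#4: (1,0):-1/XXO/XOO/..X*, (2,0):-1/XXO/.OO/X.X, (2,1):-1/XXO/.OO/.XX
[XXO/XOO/..X] O move#5: (2,0):+1/XXO/XOO/O.X*, (2,1):-1/XXO/XOO/.OX
[XXO/XOO/O.X] end (terminal -1, X#6); searched X../..O/..X to 6

O's best at [X../..O/..X]: (1,1)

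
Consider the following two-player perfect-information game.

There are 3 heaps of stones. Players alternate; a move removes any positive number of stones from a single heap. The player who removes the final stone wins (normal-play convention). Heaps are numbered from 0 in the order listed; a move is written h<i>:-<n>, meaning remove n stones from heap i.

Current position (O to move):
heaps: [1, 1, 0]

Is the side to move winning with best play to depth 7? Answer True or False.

O winning at [(1,1,0)]: False

ply 1, O at (1,1,0) | h0:-1=-1→(0,1,0)*; h1:-1=-1→(1,0,0)
ply 2, X at (0,1,0) | h1:-1=+1→(0,0,0)*
ply 3: (0,0,0) is terminal -1 (O); from (1,1,0) depth 7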